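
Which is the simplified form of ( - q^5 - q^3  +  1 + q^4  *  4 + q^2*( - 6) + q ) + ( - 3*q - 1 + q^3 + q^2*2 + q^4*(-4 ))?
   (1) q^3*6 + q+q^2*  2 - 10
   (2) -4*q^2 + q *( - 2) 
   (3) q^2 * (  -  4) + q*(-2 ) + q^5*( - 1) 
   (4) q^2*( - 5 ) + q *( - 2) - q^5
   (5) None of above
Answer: 3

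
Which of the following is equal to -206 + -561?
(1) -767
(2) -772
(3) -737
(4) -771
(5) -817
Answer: 1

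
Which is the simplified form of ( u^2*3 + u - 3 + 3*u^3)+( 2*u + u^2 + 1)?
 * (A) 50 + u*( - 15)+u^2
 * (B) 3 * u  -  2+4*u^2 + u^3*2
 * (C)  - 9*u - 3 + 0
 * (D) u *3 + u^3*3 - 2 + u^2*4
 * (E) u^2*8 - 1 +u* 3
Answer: D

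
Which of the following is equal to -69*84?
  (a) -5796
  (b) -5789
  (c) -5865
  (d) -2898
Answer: a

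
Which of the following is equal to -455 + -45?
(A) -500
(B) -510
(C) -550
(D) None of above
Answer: A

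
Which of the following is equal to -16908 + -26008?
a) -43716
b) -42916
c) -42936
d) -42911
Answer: b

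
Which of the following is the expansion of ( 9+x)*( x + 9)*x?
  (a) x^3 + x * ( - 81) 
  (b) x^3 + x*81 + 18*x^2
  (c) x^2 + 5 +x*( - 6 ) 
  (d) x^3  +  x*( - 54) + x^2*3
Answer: b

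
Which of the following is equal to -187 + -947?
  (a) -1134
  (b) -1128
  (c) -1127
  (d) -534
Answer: a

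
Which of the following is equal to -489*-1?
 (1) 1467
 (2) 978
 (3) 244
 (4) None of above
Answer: 4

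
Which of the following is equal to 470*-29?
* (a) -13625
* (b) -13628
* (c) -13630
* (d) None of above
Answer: c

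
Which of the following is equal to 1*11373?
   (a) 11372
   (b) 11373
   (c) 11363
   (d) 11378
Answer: b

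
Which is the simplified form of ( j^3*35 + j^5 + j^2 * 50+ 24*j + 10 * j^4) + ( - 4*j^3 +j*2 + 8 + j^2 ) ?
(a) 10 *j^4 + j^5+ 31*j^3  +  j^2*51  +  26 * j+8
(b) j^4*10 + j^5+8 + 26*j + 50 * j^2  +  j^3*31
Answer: a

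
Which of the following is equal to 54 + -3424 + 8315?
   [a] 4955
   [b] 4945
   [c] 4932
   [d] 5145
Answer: b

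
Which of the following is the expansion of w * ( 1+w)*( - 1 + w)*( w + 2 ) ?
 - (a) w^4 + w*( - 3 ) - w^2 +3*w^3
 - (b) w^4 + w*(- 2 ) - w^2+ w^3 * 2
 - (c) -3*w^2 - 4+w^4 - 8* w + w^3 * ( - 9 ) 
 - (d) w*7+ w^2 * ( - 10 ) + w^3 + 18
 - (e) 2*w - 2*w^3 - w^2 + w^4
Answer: b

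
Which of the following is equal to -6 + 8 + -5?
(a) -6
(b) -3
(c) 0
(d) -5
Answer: b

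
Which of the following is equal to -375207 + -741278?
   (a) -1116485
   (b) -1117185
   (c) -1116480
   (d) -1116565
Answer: a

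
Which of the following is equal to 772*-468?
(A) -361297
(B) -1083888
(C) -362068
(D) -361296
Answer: D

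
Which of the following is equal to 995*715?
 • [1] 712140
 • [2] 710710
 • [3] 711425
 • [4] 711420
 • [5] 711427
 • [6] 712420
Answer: 3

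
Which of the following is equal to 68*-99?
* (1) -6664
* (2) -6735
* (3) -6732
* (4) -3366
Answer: 3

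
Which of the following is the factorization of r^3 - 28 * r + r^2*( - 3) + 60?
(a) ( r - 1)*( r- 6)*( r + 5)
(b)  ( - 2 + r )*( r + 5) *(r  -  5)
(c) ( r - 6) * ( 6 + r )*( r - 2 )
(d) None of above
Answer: d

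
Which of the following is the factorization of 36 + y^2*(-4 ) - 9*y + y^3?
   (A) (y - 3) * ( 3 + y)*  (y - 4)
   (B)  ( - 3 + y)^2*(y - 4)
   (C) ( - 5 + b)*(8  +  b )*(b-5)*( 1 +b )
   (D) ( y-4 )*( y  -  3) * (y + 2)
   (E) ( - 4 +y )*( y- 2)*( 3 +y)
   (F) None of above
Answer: A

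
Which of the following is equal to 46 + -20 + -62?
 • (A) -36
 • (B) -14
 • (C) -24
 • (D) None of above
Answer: A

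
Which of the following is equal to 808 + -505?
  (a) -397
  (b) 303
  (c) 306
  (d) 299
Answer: b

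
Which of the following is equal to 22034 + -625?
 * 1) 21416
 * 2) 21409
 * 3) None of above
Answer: 2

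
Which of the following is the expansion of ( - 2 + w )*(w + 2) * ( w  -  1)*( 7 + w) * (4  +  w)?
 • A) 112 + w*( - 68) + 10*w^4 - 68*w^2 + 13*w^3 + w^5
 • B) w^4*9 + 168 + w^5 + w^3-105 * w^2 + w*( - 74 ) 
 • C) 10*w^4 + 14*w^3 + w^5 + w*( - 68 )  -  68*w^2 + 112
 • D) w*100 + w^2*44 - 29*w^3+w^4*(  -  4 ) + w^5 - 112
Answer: A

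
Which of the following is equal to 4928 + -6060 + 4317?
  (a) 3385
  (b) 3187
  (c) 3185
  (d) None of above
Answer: c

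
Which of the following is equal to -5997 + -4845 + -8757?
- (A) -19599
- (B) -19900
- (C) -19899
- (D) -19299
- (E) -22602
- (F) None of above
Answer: A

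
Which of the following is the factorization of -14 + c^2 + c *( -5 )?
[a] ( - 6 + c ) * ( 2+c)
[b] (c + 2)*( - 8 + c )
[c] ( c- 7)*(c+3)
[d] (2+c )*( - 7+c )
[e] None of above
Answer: d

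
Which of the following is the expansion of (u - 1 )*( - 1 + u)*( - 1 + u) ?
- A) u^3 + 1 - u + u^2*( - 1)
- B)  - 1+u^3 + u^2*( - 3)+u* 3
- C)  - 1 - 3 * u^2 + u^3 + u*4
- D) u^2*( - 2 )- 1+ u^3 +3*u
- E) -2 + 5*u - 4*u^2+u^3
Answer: B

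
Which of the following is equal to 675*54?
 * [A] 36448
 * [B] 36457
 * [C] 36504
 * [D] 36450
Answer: D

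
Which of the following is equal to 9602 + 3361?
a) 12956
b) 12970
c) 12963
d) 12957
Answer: c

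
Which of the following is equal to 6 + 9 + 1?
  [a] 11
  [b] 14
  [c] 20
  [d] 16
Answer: d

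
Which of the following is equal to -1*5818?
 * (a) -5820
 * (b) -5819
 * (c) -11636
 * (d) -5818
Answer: d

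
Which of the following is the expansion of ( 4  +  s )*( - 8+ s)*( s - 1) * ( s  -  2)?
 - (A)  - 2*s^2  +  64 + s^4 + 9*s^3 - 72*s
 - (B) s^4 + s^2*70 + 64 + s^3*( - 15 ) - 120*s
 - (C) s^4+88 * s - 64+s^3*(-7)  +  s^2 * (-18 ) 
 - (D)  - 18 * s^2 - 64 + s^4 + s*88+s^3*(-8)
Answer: C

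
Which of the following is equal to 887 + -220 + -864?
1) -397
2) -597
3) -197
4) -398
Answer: 3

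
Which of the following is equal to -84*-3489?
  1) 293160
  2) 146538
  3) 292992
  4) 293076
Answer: 4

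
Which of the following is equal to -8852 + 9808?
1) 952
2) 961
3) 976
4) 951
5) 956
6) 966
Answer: 5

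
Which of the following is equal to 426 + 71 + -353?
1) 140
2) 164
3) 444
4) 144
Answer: 4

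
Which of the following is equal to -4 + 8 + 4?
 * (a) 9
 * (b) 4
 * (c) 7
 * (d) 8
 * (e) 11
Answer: d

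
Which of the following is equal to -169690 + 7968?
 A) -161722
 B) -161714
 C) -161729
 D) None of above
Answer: A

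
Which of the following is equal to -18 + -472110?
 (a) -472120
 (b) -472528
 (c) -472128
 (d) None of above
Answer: c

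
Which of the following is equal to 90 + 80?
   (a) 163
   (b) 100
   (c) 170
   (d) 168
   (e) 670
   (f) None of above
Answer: c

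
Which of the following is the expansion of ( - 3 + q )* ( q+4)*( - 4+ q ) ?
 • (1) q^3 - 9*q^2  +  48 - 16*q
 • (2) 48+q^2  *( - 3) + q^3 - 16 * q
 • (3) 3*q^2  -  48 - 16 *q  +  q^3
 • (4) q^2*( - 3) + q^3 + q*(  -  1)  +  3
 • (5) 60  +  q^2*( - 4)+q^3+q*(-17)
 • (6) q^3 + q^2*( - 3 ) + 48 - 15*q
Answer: 2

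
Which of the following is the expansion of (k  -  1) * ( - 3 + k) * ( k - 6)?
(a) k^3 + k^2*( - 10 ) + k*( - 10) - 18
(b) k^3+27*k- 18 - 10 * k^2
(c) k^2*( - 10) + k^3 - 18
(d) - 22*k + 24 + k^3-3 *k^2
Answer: b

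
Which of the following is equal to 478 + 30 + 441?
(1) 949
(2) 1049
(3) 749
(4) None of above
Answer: 1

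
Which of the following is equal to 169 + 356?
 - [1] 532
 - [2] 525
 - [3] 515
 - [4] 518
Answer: 2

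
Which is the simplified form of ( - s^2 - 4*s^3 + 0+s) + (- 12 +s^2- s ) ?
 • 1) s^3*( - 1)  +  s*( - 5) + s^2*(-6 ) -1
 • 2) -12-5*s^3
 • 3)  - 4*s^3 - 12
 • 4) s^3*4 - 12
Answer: 3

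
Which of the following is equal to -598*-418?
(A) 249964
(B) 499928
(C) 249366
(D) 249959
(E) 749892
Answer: A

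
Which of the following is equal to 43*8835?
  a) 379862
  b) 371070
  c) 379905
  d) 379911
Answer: c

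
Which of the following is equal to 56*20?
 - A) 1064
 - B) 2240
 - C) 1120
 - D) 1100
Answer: C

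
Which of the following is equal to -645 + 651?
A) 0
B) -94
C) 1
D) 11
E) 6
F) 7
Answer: E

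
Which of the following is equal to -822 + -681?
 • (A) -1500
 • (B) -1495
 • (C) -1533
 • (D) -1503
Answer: D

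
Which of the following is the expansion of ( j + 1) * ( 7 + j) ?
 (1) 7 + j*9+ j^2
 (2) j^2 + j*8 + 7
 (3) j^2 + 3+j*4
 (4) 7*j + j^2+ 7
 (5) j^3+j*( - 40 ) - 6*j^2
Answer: 2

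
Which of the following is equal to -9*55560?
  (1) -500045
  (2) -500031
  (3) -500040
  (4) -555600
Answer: 3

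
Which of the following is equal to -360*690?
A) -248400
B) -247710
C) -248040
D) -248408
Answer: A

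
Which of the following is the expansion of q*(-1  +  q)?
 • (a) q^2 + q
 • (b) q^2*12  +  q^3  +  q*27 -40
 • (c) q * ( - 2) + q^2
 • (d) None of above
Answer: d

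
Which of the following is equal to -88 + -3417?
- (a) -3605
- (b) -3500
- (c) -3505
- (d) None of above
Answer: c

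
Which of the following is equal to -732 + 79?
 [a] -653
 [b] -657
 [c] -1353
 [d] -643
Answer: a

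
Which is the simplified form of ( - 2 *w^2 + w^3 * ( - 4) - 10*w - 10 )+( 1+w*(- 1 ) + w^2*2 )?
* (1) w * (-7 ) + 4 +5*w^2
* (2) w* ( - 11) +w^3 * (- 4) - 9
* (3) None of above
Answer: 2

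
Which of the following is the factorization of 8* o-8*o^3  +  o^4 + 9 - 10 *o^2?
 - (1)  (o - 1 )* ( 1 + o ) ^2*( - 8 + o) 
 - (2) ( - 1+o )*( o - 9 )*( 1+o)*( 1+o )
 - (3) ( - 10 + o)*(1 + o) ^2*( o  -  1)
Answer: 2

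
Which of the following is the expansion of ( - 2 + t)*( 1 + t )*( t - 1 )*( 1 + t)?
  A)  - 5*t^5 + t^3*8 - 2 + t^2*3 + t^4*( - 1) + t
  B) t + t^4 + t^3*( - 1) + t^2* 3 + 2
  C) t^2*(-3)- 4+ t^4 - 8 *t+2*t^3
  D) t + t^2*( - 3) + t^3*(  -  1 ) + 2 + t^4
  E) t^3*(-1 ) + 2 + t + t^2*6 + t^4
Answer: D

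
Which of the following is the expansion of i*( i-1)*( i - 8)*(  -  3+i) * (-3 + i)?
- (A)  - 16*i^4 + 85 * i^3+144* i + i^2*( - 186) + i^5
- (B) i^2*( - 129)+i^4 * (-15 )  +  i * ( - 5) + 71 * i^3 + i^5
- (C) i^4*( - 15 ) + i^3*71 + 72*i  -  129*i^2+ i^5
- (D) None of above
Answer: C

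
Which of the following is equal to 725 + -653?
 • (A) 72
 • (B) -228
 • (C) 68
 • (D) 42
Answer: A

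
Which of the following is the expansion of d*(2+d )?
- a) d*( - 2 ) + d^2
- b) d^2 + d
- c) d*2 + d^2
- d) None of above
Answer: c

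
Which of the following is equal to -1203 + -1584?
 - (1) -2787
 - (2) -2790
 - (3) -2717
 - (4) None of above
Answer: 1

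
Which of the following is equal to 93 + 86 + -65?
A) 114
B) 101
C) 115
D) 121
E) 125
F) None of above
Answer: A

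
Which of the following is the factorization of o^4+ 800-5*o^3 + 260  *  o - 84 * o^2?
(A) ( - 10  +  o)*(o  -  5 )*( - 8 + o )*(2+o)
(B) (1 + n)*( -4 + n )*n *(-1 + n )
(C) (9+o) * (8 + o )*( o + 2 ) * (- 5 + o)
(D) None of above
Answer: D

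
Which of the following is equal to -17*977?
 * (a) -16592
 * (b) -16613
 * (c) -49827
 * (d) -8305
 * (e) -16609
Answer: e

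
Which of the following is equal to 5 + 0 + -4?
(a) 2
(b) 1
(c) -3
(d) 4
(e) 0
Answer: b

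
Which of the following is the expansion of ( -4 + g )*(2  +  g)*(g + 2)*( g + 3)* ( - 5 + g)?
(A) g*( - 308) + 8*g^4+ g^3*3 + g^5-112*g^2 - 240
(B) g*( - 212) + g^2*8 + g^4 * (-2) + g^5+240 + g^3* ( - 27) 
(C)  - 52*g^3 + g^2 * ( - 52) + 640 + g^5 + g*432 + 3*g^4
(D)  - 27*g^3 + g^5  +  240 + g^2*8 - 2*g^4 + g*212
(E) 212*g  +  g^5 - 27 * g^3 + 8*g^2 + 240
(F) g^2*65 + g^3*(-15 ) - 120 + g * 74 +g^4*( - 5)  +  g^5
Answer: D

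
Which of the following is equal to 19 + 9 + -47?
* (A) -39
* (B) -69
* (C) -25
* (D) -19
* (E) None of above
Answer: D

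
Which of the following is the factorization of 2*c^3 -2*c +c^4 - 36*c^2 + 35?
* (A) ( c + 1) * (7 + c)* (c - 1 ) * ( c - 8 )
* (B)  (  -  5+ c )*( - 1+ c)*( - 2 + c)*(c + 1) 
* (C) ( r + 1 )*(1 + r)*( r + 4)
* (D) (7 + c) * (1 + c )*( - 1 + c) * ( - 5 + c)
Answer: D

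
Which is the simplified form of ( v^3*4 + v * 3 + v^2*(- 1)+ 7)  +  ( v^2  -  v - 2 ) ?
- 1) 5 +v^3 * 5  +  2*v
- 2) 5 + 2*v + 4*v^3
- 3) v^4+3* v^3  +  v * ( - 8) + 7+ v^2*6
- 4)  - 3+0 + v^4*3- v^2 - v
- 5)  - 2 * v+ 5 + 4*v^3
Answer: 2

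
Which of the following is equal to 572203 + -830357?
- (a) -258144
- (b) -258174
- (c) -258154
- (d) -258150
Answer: c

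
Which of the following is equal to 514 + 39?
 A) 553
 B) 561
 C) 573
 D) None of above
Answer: A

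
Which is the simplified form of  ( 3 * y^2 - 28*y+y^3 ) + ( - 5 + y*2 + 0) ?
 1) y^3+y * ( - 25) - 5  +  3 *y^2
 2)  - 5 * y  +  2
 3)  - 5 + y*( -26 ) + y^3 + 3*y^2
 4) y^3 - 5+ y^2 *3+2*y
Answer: 3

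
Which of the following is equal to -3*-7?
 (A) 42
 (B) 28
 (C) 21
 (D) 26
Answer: C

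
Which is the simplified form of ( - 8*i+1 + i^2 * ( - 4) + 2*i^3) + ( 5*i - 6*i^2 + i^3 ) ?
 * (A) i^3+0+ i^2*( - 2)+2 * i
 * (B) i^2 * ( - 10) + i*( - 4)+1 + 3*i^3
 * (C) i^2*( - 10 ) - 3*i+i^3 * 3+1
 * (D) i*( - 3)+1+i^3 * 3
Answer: C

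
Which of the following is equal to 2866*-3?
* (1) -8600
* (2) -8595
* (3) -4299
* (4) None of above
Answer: 4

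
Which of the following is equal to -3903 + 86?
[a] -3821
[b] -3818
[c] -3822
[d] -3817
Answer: d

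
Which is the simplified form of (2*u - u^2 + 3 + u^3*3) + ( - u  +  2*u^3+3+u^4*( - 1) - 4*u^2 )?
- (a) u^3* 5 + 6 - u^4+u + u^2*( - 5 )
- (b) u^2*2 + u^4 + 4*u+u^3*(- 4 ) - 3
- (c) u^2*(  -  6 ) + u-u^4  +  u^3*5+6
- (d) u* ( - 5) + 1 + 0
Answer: a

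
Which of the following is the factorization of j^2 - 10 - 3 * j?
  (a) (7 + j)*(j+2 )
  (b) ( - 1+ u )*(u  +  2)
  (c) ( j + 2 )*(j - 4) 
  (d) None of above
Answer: d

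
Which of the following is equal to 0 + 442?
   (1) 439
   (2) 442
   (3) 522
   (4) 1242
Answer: 2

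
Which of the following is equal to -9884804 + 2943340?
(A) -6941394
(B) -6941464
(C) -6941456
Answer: B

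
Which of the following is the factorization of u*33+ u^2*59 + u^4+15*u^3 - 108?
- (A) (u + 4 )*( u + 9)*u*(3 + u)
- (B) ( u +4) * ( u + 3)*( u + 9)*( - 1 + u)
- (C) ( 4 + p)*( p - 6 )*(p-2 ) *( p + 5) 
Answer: B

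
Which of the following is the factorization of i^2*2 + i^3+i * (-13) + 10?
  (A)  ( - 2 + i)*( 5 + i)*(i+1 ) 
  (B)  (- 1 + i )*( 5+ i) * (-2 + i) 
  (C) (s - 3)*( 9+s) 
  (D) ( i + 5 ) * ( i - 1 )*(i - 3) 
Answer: B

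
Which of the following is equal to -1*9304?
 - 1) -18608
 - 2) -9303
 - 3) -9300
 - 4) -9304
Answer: 4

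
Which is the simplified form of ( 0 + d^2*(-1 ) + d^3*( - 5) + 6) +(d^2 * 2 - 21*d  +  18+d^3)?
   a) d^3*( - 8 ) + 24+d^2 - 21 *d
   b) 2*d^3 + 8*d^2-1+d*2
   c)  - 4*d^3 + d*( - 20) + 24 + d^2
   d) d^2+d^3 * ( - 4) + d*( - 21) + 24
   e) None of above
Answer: d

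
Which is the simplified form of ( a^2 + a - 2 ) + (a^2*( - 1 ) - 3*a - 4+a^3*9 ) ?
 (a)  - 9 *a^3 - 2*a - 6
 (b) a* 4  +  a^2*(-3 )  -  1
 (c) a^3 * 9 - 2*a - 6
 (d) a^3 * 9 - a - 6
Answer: c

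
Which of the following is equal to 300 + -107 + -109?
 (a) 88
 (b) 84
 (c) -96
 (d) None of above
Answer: b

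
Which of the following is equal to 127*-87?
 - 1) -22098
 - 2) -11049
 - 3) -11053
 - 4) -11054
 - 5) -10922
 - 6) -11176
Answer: 2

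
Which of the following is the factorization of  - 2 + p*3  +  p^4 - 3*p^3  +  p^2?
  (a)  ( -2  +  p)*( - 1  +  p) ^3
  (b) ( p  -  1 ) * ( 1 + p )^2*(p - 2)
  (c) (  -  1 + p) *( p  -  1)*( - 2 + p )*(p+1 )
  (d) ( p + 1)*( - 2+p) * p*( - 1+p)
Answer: c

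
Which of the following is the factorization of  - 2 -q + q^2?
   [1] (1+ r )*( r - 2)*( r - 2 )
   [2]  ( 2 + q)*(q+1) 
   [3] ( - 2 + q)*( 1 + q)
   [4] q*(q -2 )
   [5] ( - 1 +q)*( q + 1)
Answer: 3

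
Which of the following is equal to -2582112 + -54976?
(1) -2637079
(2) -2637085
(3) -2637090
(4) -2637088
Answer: 4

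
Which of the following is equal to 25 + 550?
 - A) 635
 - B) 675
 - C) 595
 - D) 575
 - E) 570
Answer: D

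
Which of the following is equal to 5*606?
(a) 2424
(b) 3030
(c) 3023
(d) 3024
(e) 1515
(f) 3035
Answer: b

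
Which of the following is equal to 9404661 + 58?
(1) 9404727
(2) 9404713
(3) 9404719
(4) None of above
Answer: 3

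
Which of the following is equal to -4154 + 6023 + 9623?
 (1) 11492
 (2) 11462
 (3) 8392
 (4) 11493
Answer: 1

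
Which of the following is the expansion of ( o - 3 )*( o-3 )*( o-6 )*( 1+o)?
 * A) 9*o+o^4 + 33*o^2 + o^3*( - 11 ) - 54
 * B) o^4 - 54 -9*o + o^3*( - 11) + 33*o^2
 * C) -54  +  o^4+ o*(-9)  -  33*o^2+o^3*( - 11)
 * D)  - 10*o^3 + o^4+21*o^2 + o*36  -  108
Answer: B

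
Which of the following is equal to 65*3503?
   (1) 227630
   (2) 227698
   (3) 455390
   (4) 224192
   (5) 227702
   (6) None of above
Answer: 6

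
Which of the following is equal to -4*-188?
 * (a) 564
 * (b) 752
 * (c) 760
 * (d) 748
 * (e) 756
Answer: b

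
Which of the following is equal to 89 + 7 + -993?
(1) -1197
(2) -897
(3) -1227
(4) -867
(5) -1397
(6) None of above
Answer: 2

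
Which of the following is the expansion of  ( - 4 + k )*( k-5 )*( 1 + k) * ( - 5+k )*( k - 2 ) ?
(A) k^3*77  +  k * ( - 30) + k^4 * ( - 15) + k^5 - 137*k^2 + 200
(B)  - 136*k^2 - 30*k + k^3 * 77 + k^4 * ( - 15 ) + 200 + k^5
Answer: A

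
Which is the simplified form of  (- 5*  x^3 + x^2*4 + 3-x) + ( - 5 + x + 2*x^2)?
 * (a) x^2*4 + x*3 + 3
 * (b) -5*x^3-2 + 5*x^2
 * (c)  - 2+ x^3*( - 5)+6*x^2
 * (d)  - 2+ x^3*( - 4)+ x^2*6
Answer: c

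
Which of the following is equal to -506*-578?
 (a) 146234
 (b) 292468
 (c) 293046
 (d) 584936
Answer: b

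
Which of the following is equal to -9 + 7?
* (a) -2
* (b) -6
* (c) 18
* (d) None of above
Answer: a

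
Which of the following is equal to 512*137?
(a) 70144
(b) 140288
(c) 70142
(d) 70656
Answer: a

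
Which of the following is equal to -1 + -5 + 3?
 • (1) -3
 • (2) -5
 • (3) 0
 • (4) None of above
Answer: 1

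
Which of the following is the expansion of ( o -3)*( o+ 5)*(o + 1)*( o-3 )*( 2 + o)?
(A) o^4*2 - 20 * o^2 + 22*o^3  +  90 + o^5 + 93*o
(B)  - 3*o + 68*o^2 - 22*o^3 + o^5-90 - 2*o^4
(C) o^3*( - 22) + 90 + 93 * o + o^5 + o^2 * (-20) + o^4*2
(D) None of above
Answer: C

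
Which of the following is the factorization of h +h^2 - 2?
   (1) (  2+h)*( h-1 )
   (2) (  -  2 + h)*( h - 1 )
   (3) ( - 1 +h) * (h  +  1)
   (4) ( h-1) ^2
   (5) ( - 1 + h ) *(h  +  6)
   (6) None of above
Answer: 1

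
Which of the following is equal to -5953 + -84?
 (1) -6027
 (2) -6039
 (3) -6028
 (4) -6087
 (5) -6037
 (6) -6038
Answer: 5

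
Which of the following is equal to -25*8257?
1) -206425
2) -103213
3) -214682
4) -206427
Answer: 1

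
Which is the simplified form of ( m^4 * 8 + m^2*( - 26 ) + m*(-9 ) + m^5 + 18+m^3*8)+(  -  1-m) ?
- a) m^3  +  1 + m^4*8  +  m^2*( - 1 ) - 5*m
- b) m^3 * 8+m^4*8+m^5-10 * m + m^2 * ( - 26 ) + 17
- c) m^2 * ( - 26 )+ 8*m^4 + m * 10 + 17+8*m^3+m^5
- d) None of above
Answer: b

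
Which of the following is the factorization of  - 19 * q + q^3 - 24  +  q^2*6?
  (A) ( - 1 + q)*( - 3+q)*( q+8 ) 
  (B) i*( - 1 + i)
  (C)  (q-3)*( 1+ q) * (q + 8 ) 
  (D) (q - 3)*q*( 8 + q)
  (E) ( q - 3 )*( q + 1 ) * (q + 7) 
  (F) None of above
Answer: C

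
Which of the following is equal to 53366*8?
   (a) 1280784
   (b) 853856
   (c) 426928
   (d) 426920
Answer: c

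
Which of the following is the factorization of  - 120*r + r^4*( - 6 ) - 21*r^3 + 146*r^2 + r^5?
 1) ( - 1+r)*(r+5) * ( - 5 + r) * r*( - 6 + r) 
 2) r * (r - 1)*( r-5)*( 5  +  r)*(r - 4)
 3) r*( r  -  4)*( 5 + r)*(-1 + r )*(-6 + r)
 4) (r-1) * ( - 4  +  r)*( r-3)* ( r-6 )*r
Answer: 3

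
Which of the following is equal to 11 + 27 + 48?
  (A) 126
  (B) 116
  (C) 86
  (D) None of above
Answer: C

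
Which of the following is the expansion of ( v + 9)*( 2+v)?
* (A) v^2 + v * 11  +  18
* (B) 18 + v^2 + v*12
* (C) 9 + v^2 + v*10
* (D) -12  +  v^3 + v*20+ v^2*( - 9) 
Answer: A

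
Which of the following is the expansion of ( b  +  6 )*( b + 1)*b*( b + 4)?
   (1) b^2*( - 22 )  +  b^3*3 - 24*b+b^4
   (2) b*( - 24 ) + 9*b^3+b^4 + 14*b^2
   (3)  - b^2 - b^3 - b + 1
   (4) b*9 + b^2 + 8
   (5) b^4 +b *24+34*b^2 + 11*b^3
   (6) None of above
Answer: 5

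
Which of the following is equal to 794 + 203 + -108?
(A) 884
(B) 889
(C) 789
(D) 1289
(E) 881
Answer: B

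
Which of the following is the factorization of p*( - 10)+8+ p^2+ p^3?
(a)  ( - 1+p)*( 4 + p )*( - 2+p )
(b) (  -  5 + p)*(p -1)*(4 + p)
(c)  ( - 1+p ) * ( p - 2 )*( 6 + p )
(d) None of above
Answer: a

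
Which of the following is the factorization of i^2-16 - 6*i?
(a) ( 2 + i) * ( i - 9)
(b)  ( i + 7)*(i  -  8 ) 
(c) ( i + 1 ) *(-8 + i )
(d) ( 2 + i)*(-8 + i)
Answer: d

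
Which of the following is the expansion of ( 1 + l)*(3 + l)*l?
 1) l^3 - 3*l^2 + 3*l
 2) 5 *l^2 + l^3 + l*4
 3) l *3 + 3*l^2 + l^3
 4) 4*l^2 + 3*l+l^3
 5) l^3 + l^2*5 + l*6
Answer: 4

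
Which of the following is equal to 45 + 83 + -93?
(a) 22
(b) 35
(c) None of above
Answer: b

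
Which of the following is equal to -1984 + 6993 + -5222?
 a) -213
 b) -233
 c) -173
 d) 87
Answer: a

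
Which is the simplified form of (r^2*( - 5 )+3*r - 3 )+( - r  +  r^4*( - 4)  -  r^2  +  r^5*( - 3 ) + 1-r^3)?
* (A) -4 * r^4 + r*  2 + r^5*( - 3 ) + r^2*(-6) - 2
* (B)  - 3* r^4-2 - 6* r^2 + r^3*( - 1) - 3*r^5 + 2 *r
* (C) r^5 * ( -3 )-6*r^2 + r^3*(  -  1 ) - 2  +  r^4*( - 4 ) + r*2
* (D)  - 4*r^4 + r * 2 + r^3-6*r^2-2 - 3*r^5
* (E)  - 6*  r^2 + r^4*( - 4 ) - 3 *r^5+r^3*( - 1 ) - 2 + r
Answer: C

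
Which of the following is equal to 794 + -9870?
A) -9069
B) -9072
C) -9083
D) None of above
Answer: D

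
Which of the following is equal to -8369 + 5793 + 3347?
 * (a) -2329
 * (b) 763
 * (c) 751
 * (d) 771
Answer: d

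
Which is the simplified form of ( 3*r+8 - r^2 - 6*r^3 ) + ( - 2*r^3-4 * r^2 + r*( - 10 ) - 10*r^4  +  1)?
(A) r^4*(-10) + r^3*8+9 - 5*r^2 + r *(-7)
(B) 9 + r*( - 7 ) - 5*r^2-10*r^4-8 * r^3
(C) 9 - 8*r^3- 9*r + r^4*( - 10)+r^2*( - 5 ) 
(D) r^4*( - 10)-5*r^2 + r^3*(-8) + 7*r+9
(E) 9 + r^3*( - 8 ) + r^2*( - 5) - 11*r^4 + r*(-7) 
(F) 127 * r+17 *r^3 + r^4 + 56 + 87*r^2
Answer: B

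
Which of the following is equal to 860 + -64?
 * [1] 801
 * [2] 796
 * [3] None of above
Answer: 2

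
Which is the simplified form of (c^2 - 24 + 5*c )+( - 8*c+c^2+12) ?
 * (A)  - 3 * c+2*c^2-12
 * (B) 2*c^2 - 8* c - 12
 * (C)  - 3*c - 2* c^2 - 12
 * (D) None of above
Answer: A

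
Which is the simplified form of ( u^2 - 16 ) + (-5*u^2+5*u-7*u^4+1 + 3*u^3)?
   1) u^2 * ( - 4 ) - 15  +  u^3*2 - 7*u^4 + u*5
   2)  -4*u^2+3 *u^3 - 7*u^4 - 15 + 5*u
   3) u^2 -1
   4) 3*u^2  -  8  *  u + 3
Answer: 2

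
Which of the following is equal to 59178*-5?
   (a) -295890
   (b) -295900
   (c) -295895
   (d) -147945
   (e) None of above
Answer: a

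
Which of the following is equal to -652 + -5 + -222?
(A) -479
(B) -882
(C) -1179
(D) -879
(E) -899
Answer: D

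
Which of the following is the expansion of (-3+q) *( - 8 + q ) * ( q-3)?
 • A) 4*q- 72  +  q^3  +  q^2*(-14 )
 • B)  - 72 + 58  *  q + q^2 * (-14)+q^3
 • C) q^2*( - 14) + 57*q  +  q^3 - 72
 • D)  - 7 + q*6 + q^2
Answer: C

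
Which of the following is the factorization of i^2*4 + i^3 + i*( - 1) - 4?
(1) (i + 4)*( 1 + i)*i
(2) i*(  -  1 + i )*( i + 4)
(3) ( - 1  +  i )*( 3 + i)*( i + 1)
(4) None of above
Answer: 4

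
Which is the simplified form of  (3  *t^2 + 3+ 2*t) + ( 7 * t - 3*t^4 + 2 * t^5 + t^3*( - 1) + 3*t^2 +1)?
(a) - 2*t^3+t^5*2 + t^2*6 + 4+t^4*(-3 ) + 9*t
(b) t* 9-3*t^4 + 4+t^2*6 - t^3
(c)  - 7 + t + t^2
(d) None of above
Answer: d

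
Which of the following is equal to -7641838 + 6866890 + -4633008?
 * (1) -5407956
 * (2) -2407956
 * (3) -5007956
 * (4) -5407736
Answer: 1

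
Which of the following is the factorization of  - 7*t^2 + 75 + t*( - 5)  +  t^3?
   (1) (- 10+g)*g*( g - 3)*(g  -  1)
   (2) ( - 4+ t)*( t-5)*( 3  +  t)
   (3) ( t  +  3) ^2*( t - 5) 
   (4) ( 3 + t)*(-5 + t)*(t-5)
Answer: 4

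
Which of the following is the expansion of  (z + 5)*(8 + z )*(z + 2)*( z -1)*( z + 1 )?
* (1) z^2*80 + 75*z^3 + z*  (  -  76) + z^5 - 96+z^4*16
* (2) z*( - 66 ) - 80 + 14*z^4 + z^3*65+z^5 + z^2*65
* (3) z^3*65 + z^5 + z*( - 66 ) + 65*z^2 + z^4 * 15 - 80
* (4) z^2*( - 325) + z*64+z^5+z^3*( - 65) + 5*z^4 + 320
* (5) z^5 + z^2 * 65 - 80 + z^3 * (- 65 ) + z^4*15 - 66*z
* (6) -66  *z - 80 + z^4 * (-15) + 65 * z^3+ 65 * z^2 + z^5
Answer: 3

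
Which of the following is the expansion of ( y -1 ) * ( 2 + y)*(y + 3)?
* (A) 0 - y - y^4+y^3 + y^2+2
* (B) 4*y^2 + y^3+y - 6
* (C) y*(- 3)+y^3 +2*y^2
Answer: B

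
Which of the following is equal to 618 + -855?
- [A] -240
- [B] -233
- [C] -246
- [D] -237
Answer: D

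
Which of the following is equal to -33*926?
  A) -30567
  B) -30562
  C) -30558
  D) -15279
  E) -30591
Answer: C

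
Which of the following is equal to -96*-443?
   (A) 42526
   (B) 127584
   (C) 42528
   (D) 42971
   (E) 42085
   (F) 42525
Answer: C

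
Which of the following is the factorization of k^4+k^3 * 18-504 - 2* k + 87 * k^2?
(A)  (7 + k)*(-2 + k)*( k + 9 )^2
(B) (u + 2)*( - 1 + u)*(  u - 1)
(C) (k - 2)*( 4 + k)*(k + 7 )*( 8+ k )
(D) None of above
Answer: D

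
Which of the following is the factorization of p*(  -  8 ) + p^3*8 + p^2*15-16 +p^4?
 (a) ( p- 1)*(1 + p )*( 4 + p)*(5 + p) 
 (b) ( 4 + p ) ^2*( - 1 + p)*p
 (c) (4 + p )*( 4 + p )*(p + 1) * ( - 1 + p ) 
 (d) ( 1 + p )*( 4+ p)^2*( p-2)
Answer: c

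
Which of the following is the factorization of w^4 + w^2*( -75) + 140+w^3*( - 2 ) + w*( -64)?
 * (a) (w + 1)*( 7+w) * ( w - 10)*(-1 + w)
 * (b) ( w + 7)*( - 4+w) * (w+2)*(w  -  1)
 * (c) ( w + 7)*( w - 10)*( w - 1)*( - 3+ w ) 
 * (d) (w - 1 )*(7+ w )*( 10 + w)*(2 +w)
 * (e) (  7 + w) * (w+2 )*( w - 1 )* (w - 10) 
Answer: e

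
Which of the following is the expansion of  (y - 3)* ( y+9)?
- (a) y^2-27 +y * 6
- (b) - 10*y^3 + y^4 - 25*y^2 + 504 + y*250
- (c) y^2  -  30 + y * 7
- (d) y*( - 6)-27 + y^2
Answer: a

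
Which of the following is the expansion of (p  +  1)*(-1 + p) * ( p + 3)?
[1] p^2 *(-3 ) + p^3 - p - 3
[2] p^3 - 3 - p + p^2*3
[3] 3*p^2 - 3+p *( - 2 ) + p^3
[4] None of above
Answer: 2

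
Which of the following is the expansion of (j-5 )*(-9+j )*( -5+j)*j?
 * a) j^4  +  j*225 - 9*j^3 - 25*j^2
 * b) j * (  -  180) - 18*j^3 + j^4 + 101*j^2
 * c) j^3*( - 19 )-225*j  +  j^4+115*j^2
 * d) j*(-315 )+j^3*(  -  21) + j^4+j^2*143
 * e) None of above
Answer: c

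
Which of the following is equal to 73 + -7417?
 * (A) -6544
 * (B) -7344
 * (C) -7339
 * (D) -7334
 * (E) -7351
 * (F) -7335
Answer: B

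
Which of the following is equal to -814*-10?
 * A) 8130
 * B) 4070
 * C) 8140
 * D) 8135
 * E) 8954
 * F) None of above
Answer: C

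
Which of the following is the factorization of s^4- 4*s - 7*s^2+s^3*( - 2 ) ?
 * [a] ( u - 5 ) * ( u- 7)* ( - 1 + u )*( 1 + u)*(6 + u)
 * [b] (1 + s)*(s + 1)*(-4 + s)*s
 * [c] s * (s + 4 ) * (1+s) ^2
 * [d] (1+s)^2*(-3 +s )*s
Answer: b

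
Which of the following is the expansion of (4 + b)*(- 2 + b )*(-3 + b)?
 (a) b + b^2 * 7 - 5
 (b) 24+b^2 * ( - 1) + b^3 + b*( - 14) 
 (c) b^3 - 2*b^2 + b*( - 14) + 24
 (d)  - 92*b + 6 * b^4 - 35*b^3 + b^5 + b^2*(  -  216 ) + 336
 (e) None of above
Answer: b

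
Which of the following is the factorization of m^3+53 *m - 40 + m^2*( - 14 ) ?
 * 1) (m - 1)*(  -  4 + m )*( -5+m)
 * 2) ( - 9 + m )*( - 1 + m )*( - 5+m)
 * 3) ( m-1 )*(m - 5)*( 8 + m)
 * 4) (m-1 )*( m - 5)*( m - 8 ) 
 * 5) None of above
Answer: 4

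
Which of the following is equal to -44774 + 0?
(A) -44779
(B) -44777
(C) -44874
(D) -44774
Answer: D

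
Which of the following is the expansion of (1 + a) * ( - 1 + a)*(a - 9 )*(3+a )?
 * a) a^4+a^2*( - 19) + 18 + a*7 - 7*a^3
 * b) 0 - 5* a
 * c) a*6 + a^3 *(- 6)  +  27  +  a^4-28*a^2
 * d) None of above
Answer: c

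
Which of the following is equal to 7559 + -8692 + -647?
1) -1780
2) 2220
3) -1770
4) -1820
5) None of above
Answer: 1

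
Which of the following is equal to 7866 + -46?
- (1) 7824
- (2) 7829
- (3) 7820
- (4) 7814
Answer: 3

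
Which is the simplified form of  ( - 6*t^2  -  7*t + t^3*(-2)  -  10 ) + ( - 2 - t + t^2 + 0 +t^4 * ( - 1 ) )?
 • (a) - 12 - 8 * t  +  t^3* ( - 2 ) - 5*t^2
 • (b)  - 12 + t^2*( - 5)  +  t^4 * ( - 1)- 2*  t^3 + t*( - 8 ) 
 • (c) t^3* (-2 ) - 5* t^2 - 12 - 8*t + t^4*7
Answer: b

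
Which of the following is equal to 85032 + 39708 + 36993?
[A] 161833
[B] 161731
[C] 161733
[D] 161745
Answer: C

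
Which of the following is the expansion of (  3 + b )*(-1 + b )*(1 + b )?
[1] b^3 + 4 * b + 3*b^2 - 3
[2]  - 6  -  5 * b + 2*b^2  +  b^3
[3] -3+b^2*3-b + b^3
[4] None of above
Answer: 3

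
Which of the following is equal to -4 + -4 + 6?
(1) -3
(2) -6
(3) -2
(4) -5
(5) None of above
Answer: 3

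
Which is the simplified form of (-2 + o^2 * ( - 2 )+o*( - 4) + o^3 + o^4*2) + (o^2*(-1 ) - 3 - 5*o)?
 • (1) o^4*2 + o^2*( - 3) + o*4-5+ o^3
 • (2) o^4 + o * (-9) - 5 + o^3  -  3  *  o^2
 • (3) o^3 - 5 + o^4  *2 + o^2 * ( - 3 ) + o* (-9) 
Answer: 3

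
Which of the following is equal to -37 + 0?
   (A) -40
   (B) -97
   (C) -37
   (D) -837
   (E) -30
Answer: C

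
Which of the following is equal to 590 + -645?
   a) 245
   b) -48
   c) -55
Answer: c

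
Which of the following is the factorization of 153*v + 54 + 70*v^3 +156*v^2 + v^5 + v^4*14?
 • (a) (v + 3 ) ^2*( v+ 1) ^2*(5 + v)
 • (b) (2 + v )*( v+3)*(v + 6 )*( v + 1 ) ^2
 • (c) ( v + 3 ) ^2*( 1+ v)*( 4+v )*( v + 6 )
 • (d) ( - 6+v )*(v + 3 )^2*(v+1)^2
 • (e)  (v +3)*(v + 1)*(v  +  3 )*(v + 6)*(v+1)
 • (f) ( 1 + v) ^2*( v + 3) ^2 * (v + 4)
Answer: e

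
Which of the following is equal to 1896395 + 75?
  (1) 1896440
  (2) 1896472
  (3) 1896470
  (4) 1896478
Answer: 3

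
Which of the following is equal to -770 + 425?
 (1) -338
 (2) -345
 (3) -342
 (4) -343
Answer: 2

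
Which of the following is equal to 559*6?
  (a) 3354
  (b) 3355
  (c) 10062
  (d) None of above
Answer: a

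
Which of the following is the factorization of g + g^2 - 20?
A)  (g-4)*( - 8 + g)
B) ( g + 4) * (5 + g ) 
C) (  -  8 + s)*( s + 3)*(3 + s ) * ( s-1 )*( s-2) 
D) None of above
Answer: D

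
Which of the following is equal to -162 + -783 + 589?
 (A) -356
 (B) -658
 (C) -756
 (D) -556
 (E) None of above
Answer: A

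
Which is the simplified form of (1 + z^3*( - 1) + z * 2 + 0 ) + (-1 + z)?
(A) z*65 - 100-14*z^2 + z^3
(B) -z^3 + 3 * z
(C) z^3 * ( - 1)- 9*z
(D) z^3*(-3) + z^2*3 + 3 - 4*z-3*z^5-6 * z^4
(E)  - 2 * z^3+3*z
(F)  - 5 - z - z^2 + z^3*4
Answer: B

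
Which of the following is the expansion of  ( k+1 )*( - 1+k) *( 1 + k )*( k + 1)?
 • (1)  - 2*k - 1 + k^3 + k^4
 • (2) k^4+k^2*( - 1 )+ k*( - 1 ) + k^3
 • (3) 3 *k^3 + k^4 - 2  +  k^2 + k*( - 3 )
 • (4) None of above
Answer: 4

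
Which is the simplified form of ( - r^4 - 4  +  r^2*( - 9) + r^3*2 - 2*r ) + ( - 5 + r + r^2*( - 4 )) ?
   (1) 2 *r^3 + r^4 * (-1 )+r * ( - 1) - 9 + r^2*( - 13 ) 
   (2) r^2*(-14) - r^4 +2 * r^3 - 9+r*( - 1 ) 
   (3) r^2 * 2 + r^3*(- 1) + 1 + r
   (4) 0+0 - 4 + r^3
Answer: 1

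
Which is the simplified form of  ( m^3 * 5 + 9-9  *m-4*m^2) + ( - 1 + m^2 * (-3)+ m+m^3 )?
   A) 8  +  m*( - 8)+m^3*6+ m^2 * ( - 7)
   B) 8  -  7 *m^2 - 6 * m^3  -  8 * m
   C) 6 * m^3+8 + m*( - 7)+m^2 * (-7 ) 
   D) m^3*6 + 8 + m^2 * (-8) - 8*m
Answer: A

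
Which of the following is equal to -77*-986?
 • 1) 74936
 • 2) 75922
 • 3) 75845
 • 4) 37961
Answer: 2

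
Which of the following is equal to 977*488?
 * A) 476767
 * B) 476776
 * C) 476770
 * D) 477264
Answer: B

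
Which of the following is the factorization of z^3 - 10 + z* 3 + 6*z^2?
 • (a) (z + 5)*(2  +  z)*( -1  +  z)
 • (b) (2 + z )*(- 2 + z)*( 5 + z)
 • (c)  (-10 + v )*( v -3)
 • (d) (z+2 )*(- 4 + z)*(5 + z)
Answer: a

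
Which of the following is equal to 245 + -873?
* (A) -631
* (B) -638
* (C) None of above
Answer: C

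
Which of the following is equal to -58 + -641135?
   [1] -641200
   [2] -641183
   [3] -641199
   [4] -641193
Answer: 4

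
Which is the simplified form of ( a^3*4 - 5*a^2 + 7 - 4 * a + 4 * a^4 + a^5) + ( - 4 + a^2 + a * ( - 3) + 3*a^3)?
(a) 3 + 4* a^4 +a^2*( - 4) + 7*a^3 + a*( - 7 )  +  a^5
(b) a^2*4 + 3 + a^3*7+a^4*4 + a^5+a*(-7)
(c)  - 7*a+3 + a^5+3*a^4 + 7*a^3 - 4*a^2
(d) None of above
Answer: a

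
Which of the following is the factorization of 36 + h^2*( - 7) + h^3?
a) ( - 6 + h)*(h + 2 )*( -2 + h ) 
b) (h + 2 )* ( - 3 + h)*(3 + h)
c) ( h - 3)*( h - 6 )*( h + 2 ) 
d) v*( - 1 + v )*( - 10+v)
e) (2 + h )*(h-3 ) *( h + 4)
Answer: c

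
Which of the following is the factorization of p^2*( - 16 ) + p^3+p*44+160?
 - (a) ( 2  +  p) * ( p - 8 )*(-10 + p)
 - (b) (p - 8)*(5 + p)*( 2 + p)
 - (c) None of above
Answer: a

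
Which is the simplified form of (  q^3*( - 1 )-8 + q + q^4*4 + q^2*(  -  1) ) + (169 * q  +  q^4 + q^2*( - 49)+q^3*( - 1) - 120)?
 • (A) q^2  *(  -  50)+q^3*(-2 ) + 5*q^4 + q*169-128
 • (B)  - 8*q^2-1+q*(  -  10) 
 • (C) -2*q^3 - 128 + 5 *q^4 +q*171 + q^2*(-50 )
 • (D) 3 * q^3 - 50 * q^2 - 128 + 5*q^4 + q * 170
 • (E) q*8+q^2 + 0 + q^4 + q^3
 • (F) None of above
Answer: F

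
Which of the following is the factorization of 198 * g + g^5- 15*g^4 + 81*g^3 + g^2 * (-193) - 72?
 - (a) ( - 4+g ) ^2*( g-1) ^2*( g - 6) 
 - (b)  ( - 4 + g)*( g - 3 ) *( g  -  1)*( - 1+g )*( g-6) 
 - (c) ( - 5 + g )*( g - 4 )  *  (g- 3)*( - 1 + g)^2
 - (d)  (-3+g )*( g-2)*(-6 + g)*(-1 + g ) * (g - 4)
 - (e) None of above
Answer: b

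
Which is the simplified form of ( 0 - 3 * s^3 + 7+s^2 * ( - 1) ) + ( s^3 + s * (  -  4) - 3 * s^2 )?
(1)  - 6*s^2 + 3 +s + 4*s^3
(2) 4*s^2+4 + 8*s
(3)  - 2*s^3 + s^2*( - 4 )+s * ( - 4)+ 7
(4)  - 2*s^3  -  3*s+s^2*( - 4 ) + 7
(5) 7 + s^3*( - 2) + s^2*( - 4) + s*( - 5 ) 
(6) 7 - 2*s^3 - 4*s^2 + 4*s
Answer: 3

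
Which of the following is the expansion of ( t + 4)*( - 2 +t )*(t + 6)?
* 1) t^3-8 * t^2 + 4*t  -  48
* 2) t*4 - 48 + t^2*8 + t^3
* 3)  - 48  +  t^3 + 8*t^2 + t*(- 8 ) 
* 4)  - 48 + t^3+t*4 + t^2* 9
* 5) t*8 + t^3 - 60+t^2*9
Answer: 2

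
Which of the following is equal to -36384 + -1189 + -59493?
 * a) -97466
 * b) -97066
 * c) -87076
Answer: b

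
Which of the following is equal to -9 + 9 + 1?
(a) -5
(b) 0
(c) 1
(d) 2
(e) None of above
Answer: c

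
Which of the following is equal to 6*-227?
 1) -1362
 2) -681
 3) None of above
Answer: 1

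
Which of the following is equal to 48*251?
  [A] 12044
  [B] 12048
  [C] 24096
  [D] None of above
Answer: B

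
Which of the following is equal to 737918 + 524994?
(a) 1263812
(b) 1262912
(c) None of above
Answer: b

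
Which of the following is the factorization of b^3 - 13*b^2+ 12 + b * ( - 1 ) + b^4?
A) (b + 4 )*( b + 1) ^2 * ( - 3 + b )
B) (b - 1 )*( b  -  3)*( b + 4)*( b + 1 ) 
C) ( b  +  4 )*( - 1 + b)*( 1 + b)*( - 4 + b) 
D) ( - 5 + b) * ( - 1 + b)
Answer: B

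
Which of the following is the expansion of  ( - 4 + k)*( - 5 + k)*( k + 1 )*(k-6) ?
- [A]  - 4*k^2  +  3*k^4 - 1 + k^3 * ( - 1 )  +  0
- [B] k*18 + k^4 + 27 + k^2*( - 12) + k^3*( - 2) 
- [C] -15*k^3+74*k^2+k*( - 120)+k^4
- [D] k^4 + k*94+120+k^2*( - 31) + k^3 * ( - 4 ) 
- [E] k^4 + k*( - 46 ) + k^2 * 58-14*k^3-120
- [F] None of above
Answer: F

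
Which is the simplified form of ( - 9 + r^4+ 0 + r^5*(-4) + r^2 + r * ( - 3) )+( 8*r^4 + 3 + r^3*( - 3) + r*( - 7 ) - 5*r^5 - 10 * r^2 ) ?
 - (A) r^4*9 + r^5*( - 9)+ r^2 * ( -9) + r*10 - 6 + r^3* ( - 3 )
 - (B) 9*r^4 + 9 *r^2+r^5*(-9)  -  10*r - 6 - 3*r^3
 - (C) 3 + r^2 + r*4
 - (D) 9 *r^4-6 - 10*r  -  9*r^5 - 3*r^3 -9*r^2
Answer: D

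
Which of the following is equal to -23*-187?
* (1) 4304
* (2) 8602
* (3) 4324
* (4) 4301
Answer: 4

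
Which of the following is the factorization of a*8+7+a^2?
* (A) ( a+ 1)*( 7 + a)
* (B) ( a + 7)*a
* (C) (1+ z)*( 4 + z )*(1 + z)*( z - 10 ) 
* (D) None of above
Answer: A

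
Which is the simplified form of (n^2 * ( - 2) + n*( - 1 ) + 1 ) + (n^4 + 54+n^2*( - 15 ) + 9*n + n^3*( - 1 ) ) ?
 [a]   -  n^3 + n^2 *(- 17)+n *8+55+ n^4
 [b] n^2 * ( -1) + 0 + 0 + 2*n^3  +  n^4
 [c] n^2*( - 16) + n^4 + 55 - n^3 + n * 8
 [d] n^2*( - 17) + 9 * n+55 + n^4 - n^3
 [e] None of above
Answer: a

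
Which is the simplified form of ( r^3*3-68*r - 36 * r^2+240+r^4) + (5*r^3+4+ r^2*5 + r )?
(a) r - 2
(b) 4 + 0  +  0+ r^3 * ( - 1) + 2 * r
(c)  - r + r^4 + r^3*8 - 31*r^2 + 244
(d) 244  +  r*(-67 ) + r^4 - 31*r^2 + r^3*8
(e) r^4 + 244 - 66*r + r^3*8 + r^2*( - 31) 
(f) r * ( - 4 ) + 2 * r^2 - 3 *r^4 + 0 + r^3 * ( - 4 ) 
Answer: d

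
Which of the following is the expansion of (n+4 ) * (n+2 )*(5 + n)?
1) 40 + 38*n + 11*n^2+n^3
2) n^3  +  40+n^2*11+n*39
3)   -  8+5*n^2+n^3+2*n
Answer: 1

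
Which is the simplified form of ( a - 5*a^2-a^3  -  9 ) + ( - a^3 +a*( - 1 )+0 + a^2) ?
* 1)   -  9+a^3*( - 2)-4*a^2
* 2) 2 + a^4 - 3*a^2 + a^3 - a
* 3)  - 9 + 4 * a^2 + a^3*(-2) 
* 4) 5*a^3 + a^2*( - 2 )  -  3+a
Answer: 1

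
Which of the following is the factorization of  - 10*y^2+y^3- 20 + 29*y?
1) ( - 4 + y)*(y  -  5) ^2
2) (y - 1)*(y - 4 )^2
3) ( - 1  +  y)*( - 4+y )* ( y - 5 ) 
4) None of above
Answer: 3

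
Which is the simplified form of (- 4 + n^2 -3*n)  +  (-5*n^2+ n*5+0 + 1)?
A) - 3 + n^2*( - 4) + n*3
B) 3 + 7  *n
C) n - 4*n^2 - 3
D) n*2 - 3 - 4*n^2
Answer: D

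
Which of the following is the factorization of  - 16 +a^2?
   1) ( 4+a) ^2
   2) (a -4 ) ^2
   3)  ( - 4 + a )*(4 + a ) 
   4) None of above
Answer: 3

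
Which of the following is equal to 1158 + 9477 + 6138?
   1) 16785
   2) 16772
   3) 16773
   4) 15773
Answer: 3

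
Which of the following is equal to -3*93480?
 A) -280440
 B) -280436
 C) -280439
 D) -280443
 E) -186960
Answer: A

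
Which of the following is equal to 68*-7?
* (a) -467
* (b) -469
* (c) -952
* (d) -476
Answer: d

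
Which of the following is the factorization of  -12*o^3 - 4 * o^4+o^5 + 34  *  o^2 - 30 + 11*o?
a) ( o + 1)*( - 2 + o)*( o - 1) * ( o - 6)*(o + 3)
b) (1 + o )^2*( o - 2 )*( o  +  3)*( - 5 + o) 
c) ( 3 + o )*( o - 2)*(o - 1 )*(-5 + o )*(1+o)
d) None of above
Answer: c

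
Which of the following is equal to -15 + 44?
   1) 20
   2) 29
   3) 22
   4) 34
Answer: 2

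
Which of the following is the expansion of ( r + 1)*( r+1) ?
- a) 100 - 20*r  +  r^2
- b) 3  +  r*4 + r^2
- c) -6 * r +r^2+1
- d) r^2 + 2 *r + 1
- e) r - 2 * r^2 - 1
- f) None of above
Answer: d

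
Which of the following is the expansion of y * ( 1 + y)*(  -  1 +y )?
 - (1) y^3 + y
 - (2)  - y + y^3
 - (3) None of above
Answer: 2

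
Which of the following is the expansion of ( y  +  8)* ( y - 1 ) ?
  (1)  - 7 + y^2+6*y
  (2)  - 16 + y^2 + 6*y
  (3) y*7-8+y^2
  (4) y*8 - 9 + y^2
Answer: 3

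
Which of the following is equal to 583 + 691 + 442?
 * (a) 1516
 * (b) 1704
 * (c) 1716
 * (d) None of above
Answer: c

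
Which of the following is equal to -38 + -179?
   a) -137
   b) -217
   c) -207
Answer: b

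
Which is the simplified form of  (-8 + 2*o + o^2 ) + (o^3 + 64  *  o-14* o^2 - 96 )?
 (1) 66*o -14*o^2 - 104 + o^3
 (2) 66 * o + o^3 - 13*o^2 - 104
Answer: 2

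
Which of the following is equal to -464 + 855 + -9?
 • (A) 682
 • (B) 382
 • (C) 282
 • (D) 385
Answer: B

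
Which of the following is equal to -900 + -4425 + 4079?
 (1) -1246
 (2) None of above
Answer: 1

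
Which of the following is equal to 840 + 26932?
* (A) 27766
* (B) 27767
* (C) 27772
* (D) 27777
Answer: C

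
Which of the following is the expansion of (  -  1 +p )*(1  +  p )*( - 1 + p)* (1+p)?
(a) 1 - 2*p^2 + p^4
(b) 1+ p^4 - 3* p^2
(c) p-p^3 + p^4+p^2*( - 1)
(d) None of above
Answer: a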